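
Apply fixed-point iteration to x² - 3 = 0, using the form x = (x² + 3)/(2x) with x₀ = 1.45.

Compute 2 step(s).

Equation: x² - 3 = 0
Fixed-point form: x = (x² + 3)/(2x)
x₀ = 1.45

x_1 = g(1.450000) = 1.759483
x_2 = g(1.759483) = 1.732265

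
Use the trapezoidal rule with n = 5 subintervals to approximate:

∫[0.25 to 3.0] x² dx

f(x) = x²
a = 0.25, b = 3.0, n = 5
h = (b - a)/n = 0.550000

Trapezoidal rule: (h/2)[f(x₀) + 2f(x₁) + 2f(x₂) + ... + f(xₙ)]

x_0 = 0.2500, f(x_0) = 0.062500, coefficient = 1
x_1 = 0.8000, f(x_1) = 0.640000, coefficient = 2
x_2 = 1.3500, f(x_2) = 1.822500, coefficient = 2
x_3 = 1.9000, f(x_3) = 3.610000, coefficient = 2
x_4 = 2.4500, f(x_4) = 6.002500, coefficient = 2
x_5 = 3.0000, f(x_5) = 9.000000, coefficient = 1

I ≈ (0.550000/2) × 33.212500 = 9.133438
Exact value: 8.994792
Error: 0.138646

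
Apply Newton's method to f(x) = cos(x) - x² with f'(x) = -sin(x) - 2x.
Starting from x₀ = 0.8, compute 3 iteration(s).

f(x) = cos(x) - x²
f'(x) = -sin(x) - 2x
x₀ = 0.8

Newton-Raphson formula: x_{n+1} = x_n - f(x_n)/f'(x_n)

Iteration 1:
  f(0.800000) = 0.056707
  f'(0.800000) = -2.317356
  x_1 = 0.800000 - 0.056707/(-2.317356) = 0.824470
Iteration 2:
  f(0.824470) = -0.000806
  f'(0.824470) = -2.383129
  x_2 = 0.824470 - (-0.000806)/(-2.383129) = 0.824132
Iteration 3:
  f(0.824132) = 0.000000
  f'(0.824132) = -2.382224
  x_3 = 0.824132 - 0.000000/(-2.382224) = 0.824132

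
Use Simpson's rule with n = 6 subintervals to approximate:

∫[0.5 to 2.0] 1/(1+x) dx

f(x) = 1/(1+x)
a = 0.5, b = 2.0, n = 6
h = (b - a)/n = 0.250000

Simpson's rule: (h/3)[f(x₀) + 4f(x₁) + 2f(x₂) + ... + f(xₙ)]

x_0 = 0.5000, f(x_0) = 0.666667, coefficient = 1
x_1 = 0.7500, f(x_1) = 0.571429, coefficient = 4
x_2 = 1.0000, f(x_2) = 0.500000, coefficient = 2
x_3 = 1.2500, f(x_3) = 0.444444, coefficient = 4
x_4 = 1.5000, f(x_4) = 0.400000, coefficient = 2
x_5 = 1.7500, f(x_5) = 0.363636, coefficient = 4
x_6 = 2.0000, f(x_6) = 0.333333, coefficient = 1

I ≈ (0.250000/3) × 8.318038 = 0.693170
Exact value: 0.693147
Error: 0.000023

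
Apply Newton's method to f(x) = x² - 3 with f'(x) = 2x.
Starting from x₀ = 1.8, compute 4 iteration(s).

f(x) = x² - 3
f'(x) = 2x
x₀ = 1.8

Newton-Raphson formula: x_{n+1} = x_n - f(x_n)/f'(x_n)

Iteration 1:
  f(1.800000) = 0.240000
  f'(1.800000) = 3.600000
  x_1 = 1.800000 - 0.240000/3.600000 = 1.733333
Iteration 2:
  f(1.733333) = 0.004444
  f'(1.733333) = 3.466667
  x_2 = 1.733333 - 0.004444/3.466667 = 1.732051
Iteration 3:
  f(1.732051) = 0.000002
  f'(1.732051) = 3.464103
  x_3 = 1.732051 - 0.000002/3.464103 = 1.732051
Iteration 4:
  f(1.732051) = 0.000000
  f'(1.732051) = 3.464102
  x_4 = 1.732051 - 0.000000/3.464102 = 1.732051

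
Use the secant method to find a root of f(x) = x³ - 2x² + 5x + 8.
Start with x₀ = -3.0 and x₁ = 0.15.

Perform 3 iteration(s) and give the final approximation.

f(x) = x³ - 2x² + 5x + 8
x₀ = -3.0, x₁ = 0.15

Secant formula: x_{n+1} = x_n - f(x_n)(x_n - x_{n-1})/(f(x_n) - f(x_{n-1}))

Iteration 1:
  f(-3.000000) = -52.000000
  f(0.150000) = 8.708375
  x_2 = 0.150000 - 8.708375×(0.150000 - (-3.000000))/(8.708375 - (-52.000000))
       = -0.301855
Iteration 2:
  f(0.150000) = 8.708375
  f(-0.301855) = 6.280988
  x_3 = -0.301855 - 6.280988×(-0.301855 - 0.150000)/(6.280988 - 8.708375)
       = -1.471053
Iteration 3:
  f(-0.301855) = 6.280988
  f(-1.471053) = -6.866614
  x_4 = -1.471053 - (-6.866614)×(-1.471053 - (-0.301855))/(-6.866614 - 6.280988)
       = -0.860415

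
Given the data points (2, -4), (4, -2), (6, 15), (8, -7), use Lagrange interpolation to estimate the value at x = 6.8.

Lagrange interpolation formula:
P(x) = Σ yᵢ × Lᵢ(x)
where Lᵢ(x) = Π_{j≠i} (x - xⱼ)/(xᵢ - xⱼ)

L_0(6.8) = (6.8 - 4)/(2 - 4) × (6.8 - 6)/(2 - 6) × (6.8 - 8)/(2 - 8) = 0.056000
L_1(6.8) = (6.8 - 2)/(4 - 2) × (6.8 - 6)/(4 - 6) × (6.8 - 8)/(4 - 8) = -0.288000
L_2(6.8) = (6.8 - 2)/(6 - 2) × (6.8 - 4)/(6 - 4) × (6.8 - 8)/(6 - 8) = 1.008000
L_3(6.8) = (6.8 - 2)/(8 - 2) × (6.8 - 4)/(8 - 4) × (6.8 - 6)/(8 - 6) = 0.224000

P(6.8) = (-4)×L_0(6.8) + (-2)×L_1(6.8) + 15×L_2(6.8) + (-7)×L_3(6.8)
P(6.8) = 13.904000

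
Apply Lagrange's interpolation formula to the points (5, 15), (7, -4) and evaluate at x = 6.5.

Lagrange interpolation formula:
P(x) = Σ yᵢ × Lᵢ(x)
where Lᵢ(x) = Π_{j≠i} (x - xⱼ)/(xᵢ - xⱼ)

L_0(6.5) = (6.5 - 7)/(5 - 7) = 0.250000
L_1(6.5) = (6.5 - 5)/(7 - 5) = 0.750000

P(6.5) = 15×L_0(6.5) + (-4)×L_1(6.5)
P(6.5) = 0.750000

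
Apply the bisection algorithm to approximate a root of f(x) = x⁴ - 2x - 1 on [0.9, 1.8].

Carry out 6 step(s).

f(x) = x⁴ - 2x - 1
Initial interval: [0.9, 1.8]

Iteration 1:
  c_1 = (0.900000 + 1.800000)/2 = 1.350000
  f(c_1) = f(1.350000) = -0.378494
  f(a) × f(c) ≥ 0, new interval: [1.350000, 1.800000]
Iteration 2:
  c_2 = (1.350000 + 1.800000)/2 = 1.575000
  f(c_2) = f(1.575000) = 2.003500
  f(a) × f(c) < 0, new interval: [1.350000, 1.575000]
Iteration 3:
  c_3 = (1.350000 + 1.575000)/2 = 1.462500
  f(c_3) = f(1.462500) = 0.649920
  f(a) × f(c) < 0, new interval: [1.350000, 1.462500]
Iteration 4:
  c_4 = (1.350000 + 1.462500)/2 = 1.406250
  f(c_4) = f(1.406250) = 0.098161
  f(a) × f(c) < 0, new interval: [1.350000, 1.406250]
Iteration 5:
  c_5 = (1.350000 + 1.406250)/2 = 1.378125
  f(c_5) = f(1.378125) = -0.149181
  f(a) × f(c) ≥ 0, new interval: [1.378125, 1.406250]
Iteration 6:
  c_6 = (1.378125 + 1.406250)/2 = 1.392187
  f(c_6) = f(1.392187) = -0.027810
  f(a) × f(c) ≥ 0, new interval: [1.392187, 1.406250]

After 6 iteration(s), the approximation is c_6 = 1.392187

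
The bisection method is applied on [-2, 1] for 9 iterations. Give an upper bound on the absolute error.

Bisection error bound: |error| ≤ (b-a)/2^n
|error| ≤ (1 - (-2))/2^9 = 3/2^9
|error| ≤ 0.0058593750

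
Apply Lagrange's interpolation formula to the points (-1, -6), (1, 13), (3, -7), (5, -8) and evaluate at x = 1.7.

Lagrange interpolation formula:
P(x) = Σ yᵢ × Lᵢ(x)
where Lᵢ(x) = Π_{j≠i} (x - xⱼ)/(xᵢ - xⱼ)

L_0(1.7) = (1.7 - 1)/(-1 - 1) × (1.7 - 3)/(-1 - 3) × (1.7 - 5)/(-1 - 5) = -0.062562
L_1(1.7) = (1.7 - (-1))/(1 - (-1)) × (1.7 - 3)/(1 - 3) × (1.7 - 5)/(1 - 5) = 0.723938
L_2(1.7) = (1.7 - (-1))/(3 - (-1)) × (1.7 - 1)/(3 - 1) × (1.7 - 5)/(3 - 5) = 0.389812
L_3(1.7) = (1.7 - (-1))/(5 - (-1)) × (1.7 - 1)/(5 - 1) × (1.7 - 3)/(5 - 3) = -0.051188

P(1.7) = (-6)×L_0(1.7) + 13×L_1(1.7) + (-7)×L_2(1.7) + (-8)×L_3(1.7)
P(1.7) = 7.467375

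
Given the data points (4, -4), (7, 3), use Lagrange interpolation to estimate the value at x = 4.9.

Lagrange interpolation formula:
P(x) = Σ yᵢ × Lᵢ(x)
where Lᵢ(x) = Π_{j≠i} (x - xⱼ)/(xᵢ - xⱼ)

L_0(4.9) = (4.9 - 7)/(4 - 7) = 0.700000
L_1(4.9) = (4.9 - 4)/(7 - 4) = 0.300000

P(4.9) = (-4)×L_0(4.9) + 3×L_1(4.9)
P(4.9) = -1.900000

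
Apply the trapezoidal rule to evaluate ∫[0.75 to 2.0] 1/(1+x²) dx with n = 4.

f(x) = 1/(1+x²)
a = 0.75, b = 2.0, n = 4
h = (b - a)/n = 0.312500

Trapezoidal rule: (h/2)[f(x₀) + 2f(x₁) + 2f(x₂) + ... + f(xₙ)]

x_0 = 0.7500, f(x_0) = 0.640000, coefficient = 1
x_1 = 1.0625, f(x_1) = 0.469725, coefficient = 2
x_2 = 1.3750, f(x_2) = 0.345946, coefficient = 2
x_3 = 1.6875, f(x_3) = 0.259898, coefficient = 2
x_4 = 2.0000, f(x_4) = 0.200000, coefficient = 1

I ≈ (0.312500/2) × 2.991138 = 0.467365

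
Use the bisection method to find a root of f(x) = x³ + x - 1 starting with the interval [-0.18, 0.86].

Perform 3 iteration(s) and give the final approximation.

f(x) = x³ + x - 1
Initial interval: [-0.18, 0.86]

Iteration 1:
  c_1 = (-0.180000 + 0.860000)/2 = 0.340000
  f(c_1) = f(0.340000) = -0.620696
  f(a) × f(c) ≥ 0, new interval: [0.340000, 0.860000]
Iteration 2:
  c_2 = (0.340000 + 0.860000)/2 = 0.600000
  f(c_2) = f(0.600000) = -0.184000
  f(a) × f(c) ≥ 0, new interval: [0.600000, 0.860000]
Iteration 3:
  c_3 = (0.600000 + 0.860000)/2 = 0.730000
  f(c_3) = f(0.730000) = 0.119017
  f(a) × f(c) < 0, new interval: [0.600000, 0.730000]

After 3 iteration(s), the approximation is c_3 = 0.730000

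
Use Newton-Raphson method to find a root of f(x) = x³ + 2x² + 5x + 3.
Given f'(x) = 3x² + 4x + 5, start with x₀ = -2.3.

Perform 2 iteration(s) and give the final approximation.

f(x) = x³ + 2x² + 5x + 3
f'(x) = 3x² + 4x + 5
x₀ = -2.3

Newton-Raphson formula: x_{n+1} = x_n - f(x_n)/f'(x_n)

Iteration 1:
  f(-2.300000) = -10.087000
  f'(-2.300000) = 11.670000
  x_1 = -2.300000 - (-10.087000)/11.670000 = -1.435647
Iteration 2:
  f(-1.435647) = -3.015057
  f'(-1.435647) = 5.440659
  x_2 = -1.435647 - (-3.015057)/5.440659 = -0.881476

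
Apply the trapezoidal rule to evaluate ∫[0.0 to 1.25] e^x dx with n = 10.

f(x) = e^x
a = 0.0, b = 1.25, n = 10
h = (b - a)/n = 0.125000

Trapezoidal rule: (h/2)[f(x₀) + 2f(x₁) + 2f(x₂) + ... + f(xₙ)]

x_0 = 0.0000, f(x_0) = 1.000000, coefficient = 1
x_1 = 0.1250, f(x_1) = 1.133148, coefficient = 2
x_2 = 0.2500, f(x_2) = 1.284025, coefficient = 2
x_3 = 0.3750, f(x_3) = 1.454991, coefficient = 2
x_4 = 0.5000, f(x_4) = 1.648721, coefficient = 2
x_5 = 0.6250, f(x_5) = 1.868246, coefficient = 2
x_6 = 0.7500, f(x_6) = 2.117000, coefficient = 2
x_7 = 0.8750, f(x_7) = 2.398875, coefficient = 2
x_8 = 1.0000, f(x_8) = 2.718282, coefficient = 2
x_9 = 1.1250, f(x_9) = 3.080217, coefficient = 2
x_10 = 1.2500, f(x_10) = 3.490343, coefficient = 1

I ≈ (0.125000/2) × 39.897356 = 2.493585
Exact value: 2.490343
Error: 0.003242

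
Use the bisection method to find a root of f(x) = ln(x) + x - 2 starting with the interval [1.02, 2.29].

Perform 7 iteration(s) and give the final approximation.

f(x) = ln(x) + x - 2
Initial interval: [1.02, 2.29]

Iteration 1:
  c_1 = (1.020000 + 2.290000)/2 = 1.655000
  f(c_1) = f(1.655000) = 0.158801
  f(a) × f(c) < 0, new interval: [1.020000, 1.655000]
Iteration 2:
  c_2 = (1.020000 + 1.655000)/2 = 1.337500
  f(c_2) = f(1.337500) = -0.371698
  f(a) × f(c) ≥ 0, new interval: [1.337500, 1.655000]
Iteration 3:
  c_3 = (1.337500 + 1.655000)/2 = 1.496250
  f(c_3) = f(1.496250) = -0.100788
  f(a) × f(c) ≥ 0, new interval: [1.496250, 1.655000]
Iteration 4:
  c_4 = (1.496250 + 1.655000)/2 = 1.575625
  f(c_4) = f(1.575625) = 0.030277
  f(a) × f(c) < 0, new interval: [1.496250, 1.575625]
Iteration 5:
  c_5 = (1.496250 + 1.575625)/2 = 1.535937
  f(c_5) = f(1.535937) = -0.034922
  f(a) × f(c) ≥ 0, new interval: [1.535937, 1.575625]
Iteration 6:
  c_6 = (1.535937 + 1.575625)/2 = 1.555781
  f(c_6) = f(1.555781) = -0.002241
  f(a) × f(c) ≥ 0, new interval: [1.555781, 1.575625]
Iteration 7:
  c_7 = (1.555781 + 1.575625)/2 = 1.565703
  f(c_7) = f(1.565703) = 0.014038
  f(a) × f(c) < 0, new interval: [1.555781, 1.565703]

After 7 iteration(s), the approximation is c_7 = 1.565703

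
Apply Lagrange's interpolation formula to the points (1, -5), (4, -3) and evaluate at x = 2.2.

Lagrange interpolation formula:
P(x) = Σ yᵢ × Lᵢ(x)
where Lᵢ(x) = Π_{j≠i} (x - xⱼ)/(xᵢ - xⱼ)

L_0(2.2) = (2.2 - 4)/(1 - 4) = 0.600000
L_1(2.2) = (2.2 - 1)/(4 - 1) = 0.400000

P(2.2) = (-5)×L_0(2.2) + (-3)×L_1(2.2)
P(2.2) = -4.200000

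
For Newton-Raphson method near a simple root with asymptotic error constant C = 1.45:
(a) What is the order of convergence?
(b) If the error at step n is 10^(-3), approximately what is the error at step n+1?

(a) Newton-Raphson has quadratic (order 2) convergence near simple roots.
    This means |e_{n+1}| ≈ C|e_n|².

(b) With |e_n| = 10^(-3) and C = 1.45:
    |e_{n+1}| ≈ 1.45 × (10^(-3))² = 1.45 × 10^(-6)

(a) 2 (quadratic); (b) |e_{n+1}| ≈ 1.450e-06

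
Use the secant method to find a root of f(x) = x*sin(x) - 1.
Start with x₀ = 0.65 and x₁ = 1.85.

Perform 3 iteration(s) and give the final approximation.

f(x) = x*sin(x) - 1
x₀ = 0.65, x₁ = 1.85

Secant formula: x_{n+1} = x_n - f(x_n)(x_n - x_{n-1})/(f(x_n) - f(x_{n-1}))

Iteration 1:
  f(0.650000) = -0.606629
  f(1.850000) = 0.778359
  x_2 = 1.850000 - 0.778359×(1.850000 - 0.650000)/(0.778359 - (-0.606629))
       = 1.175604
Iteration 2:
  f(1.850000) = 0.778359
  f(1.175604) = 0.084991
  x_3 = 1.175604 - 0.084991×(1.175604 - 1.850000)/(0.084991 - 0.778359)
       = 1.092938
Iteration 3:
  f(1.175604) = 0.084991
  f(1.092938) = -0.029491
  x_4 = 1.092938 - (-0.029491)×(1.092938 - 1.175604)/(-0.029491 - 0.084991)
       = 1.114233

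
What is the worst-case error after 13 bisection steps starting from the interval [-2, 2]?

Bisection error bound: |error| ≤ (b-a)/2^n
|error| ≤ (2 - (-2))/2^13 = 4/2^13
|error| ≤ 0.0004882812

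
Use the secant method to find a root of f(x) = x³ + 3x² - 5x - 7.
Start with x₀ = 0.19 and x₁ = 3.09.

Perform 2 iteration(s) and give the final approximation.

f(x) = x³ + 3x² - 5x - 7
x₀ = 0.19, x₁ = 3.09

Secant formula: x_{n+1} = x_n - f(x_n)(x_n - x_{n-1})/(f(x_n) - f(x_{n-1}))

Iteration 1:
  f(0.190000) = -7.834841
  f(3.090000) = 35.697929
  x_2 = 3.090000 - 35.697929×(3.090000 - 0.190000)/(35.697929 - (-7.834841))
       = 0.711930
Iteration 2:
  f(3.090000) = 35.697929
  f(0.711930) = -8.678280
  x_3 = 0.711930 - (-8.678280)×(0.711930 - 3.090000)/(-8.678280 - 35.697929)
       = 1.176989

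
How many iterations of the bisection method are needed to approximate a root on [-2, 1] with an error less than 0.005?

We need (b-a)/2^n ≤ 0.005
(1 - (-2))/2^n ≤ 0.005
3/2^n ≤ 0.005
2^n ≥ 600
n ≥ log₂(600) = 9.23
n ≥ 10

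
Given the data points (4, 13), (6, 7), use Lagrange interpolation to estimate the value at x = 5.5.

Lagrange interpolation formula:
P(x) = Σ yᵢ × Lᵢ(x)
where Lᵢ(x) = Π_{j≠i} (x - xⱼ)/(xᵢ - xⱼ)

L_0(5.5) = (5.5 - 6)/(4 - 6) = 0.250000
L_1(5.5) = (5.5 - 4)/(6 - 4) = 0.750000

P(5.5) = 13×L_0(5.5) + 7×L_1(5.5)
P(5.5) = 8.500000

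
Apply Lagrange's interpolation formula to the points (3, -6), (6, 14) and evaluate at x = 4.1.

Lagrange interpolation formula:
P(x) = Σ yᵢ × Lᵢ(x)
where Lᵢ(x) = Π_{j≠i} (x - xⱼ)/(xᵢ - xⱼ)

L_0(4.1) = (4.1 - 6)/(3 - 6) = 0.633333
L_1(4.1) = (4.1 - 3)/(6 - 3) = 0.366667

P(4.1) = (-6)×L_0(4.1) + 14×L_1(4.1)
P(4.1) = 1.333333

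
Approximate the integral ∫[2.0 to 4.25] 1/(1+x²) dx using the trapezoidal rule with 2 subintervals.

f(x) = 1/(1+x²)
a = 2.0, b = 4.25, n = 2
h = (b - a)/n = 1.125000

Trapezoidal rule: (h/2)[f(x₀) + 2f(x₁) + 2f(x₂) + ... + f(xₙ)]

x_0 = 2.0000, f(x_0) = 0.200000, coefficient = 1
x_1 = 3.1250, f(x_1) = 0.092888, coefficient = 2
x_2 = 4.2500, f(x_2) = 0.052459, coefficient = 1

I ≈ (1.125000/2) × 0.438236 = 0.246507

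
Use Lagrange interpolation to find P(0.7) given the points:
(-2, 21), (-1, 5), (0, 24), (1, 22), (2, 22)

Lagrange interpolation formula:
P(x) = Σ yᵢ × Lᵢ(x)
where Lᵢ(x) = Π_{j≠i} (x - xⱼ)/(xᵢ - xⱼ)

L_0(0.7) = (0.7 - (-1))/(-2 - (-1)) × (0.7 - 0)/(-2 - 0) × (0.7 - 1)/(-2 - 1) × (0.7 - 2)/(-2 - 2) = 0.019338
L_1(0.7) = (0.7 - (-2))/(-1 - (-2)) × (0.7 - 0)/(-1 - 0) × (0.7 - 1)/(-1 - 1) × (0.7 - 2)/(-1 - 2) = -0.122850
L_2(0.7) = (0.7 - (-2))/(0 - (-2)) × (0.7 - (-1))/(0 - (-1)) × (0.7 - 1)/(0 - 1) × (0.7 - 2)/(0 - 2) = 0.447525
L_3(0.7) = (0.7 - (-2))/(1 - (-2)) × (0.7 - (-1))/(1 - (-1)) × (0.7 - 0)/(1 - 0) × (0.7 - 2)/(1 - 2) = 0.696150
L_4(0.7) = (0.7 - (-2))/(2 - (-2)) × (0.7 - (-1))/(2 - (-1)) × (0.7 - 0)/(2 - 0) × (0.7 - 1)/(2 - 1) = -0.040163

P(0.7) = 21×L_0(0.7) + 5×L_1(0.7) + 24×L_2(0.7) + 22×L_3(0.7) + 22×L_4(0.7)
P(0.7) = 24.964163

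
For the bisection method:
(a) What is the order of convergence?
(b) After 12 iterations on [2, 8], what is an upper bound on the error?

(a) Bisection has linear (order 1) convergence; the error is halved each step.

(b) Error bound = (b-a)/2^n = (8 - 2)/2^{12}
    = 6/2^{12}

(a) 1 (linear); (b) error ≤ 1.46e-03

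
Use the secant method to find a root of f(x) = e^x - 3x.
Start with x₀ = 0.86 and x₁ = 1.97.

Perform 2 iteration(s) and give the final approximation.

f(x) = e^x - 3x
x₀ = 0.86, x₁ = 1.97

Secant formula: x_{n+1} = x_n - f(x_n)(x_n - x_{n-1})/(f(x_n) - f(x_{n-1}))

Iteration 1:
  f(0.860000) = -0.216839
  f(1.970000) = 1.260676
  x_2 = 1.970000 - 1.260676×(1.970000 - 0.860000)/(1.260676 - (-0.216839))
       = 1.022903
Iteration 2:
  f(1.970000) = 1.260676
  f(1.022903) = -0.287452
  x_3 = 1.022903 - (-0.287452)×(1.022903 - 1.970000)/(-0.287452 - 1.260676)
       = 1.198757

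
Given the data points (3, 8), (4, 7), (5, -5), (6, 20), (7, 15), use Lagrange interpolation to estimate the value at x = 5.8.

Lagrange interpolation formula:
P(x) = Σ yᵢ × Lᵢ(x)
where Lᵢ(x) = Π_{j≠i} (x - xⱼ)/(xᵢ - xⱼ)

L_0(5.8) = (5.8 - 4)/(3 - 4) × (5.8 - 5)/(3 - 5) × (5.8 - 6)/(3 - 6) × (5.8 - 7)/(3 - 7) = 0.014400
L_1(5.8) = (5.8 - 3)/(4 - 3) × (5.8 - 5)/(4 - 5) × (5.8 - 6)/(4 - 6) × (5.8 - 7)/(4 - 7) = -0.089600
L_2(5.8) = (5.8 - 3)/(5 - 3) × (5.8 - 4)/(5 - 4) × (5.8 - 6)/(5 - 6) × (5.8 - 7)/(5 - 7) = 0.302400
L_3(5.8) = (5.8 - 3)/(6 - 3) × (5.8 - 4)/(6 - 4) × (5.8 - 5)/(6 - 5) × (5.8 - 7)/(6 - 7) = 0.806400
L_4(5.8) = (5.8 - 3)/(7 - 3) × (5.8 - 4)/(7 - 4) × (5.8 - 5)/(7 - 5) × (5.8 - 6)/(7 - 6) = -0.033600

P(5.8) = 8×L_0(5.8) + 7×L_1(5.8) + (-5)×L_2(5.8) + 20×L_3(5.8) + 15×L_4(5.8)
P(5.8) = 13.600000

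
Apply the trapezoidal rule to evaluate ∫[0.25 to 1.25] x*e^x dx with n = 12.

f(x) = x*e^x
a = 0.25, b = 1.25, n = 12
h = (b - a)/n = 0.083333

Trapezoidal rule: (h/2)[f(x₀) + 2f(x₁) + 2f(x₂) + ... + f(xₙ)]

x_0 = 0.2500, f(x_0) = 0.321006, coefficient = 1
x_1 = 0.3333, f(x_1) = 0.465204, coefficient = 2
x_2 = 0.4167, f(x_2) = 0.632040, coefficient = 2
x_3 = 0.5000, f(x_3) = 0.824361, coefficient = 2
x_4 = 0.5833, f(x_4) = 1.045334, coefficient = 2
x_5 = 0.6667, f(x_5) = 1.298489, coefficient = 2
x_6 = 0.7500, f(x_6) = 1.587750, coefficient = 2
x_7 = 0.8333, f(x_7) = 1.917480, coefficient = 2
x_8 = 0.9167, f(x_8) = 2.292528, coefficient = 2
x_9 = 1.0000, f(x_9) = 2.718282, coefficient = 2
x_10 = 1.0833, f(x_10) = 3.200721, coefficient = 2
x_11 = 1.1667, f(x_11) = 3.746482, coefficient = 2
x_12 = 1.2500, f(x_12) = 4.362929, coefficient = 1

I ≈ (0.083333/2) × 44.141279 = 1.839220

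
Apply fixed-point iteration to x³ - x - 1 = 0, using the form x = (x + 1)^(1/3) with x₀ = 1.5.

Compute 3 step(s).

Equation: x³ - x - 1 = 0
Fixed-point form: x = (x + 1)^(1/3)
x₀ = 1.5

x_1 = g(1.500000) = 1.357209
x_2 = g(1.357209) = 1.330861
x_3 = g(1.330861) = 1.325884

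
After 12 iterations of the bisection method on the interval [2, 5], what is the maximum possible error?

Bisection error bound: |error| ≤ (b-a)/2^n
|error| ≤ (5 - 2)/2^12 = 3/2^12
|error| ≤ 0.0007324219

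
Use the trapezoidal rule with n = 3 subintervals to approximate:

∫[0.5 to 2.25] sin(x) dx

f(x) = sin(x)
a = 0.5, b = 2.25, n = 3
h = (b - a)/n = 0.583333

Trapezoidal rule: (h/2)[f(x₀) + 2f(x₁) + 2f(x₂) + ... + f(xₙ)]

x_0 = 0.5000, f(x_0) = 0.479426, coefficient = 1
x_1 = 1.0833, f(x_1) = 0.883524, coefficient = 2
x_2 = 1.6667, f(x_2) = 0.995408, coefficient = 2
x_3 = 2.2500, f(x_3) = 0.778073, coefficient = 1

I ≈ (0.583333/2) × 5.015363 = 1.462814
Exact value: 1.505756
Error: 0.042942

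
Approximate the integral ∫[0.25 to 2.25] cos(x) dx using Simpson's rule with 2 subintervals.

f(x) = cos(x)
a = 0.25, b = 2.25, n = 2
h = (b - a)/n = 1.000000

Simpson's rule: (h/3)[f(x₀) + 4f(x₁) + 2f(x₂) + ... + f(xₙ)]

x_0 = 0.2500, f(x_0) = 0.968912, coefficient = 1
x_1 = 1.2500, f(x_1) = 0.315322, coefficient = 4
x_2 = 2.2500, f(x_2) = -0.628174, coefficient = 1

I ≈ (1.000000/3) × 1.602028 = 0.534009
Exact value: 0.530669
Error: 0.003340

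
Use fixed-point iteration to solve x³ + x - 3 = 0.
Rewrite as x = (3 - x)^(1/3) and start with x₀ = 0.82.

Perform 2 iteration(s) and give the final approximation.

Equation: x³ + x - 3 = 0
Fixed-point form: x = (3 - x)^(1/3)
x₀ = 0.82

x_1 = g(0.820000) = 1.296638
x_2 = g(1.296638) = 1.194269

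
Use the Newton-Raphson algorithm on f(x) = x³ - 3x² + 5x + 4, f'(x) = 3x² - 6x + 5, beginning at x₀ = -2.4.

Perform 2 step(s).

f(x) = x³ - 3x² + 5x + 4
f'(x) = 3x² - 6x + 5
x₀ = -2.4

Newton-Raphson formula: x_{n+1} = x_n - f(x_n)/f'(x_n)

Iteration 1:
  f(-2.400000) = -39.104000
  f'(-2.400000) = 36.680000
  x_1 = -2.400000 - (-39.104000)/36.680000 = -1.333915
Iteration 2:
  f(-1.333915) = -10.381036
  f'(-1.333915) = 18.341477
  x_2 = -1.333915 - (-10.381036)/18.341477 = -0.767928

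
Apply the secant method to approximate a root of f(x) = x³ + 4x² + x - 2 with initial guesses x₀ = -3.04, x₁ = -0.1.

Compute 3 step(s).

f(x) = x³ + 4x² + x - 2
x₀ = -3.04, x₁ = -0.1

Secant formula: x_{n+1} = x_n - f(x_n)(x_n - x_{n-1})/(f(x_n) - f(x_{n-1}))

Iteration 1:
  f(-3.040000) = 3.831936
  f(-0.100000) = -2.061000
  x_2 = -0.100000 - (-2.061000)×(-0.100000 - (-3.040000))/(-2.061000 - 3.831936)
       = -1.128238
Iteration 2:
  f(-0.100000) = -2.061000
  f(-1.128238) = 0.527288
  x_3 = -1.128238 - 0.527288×(-1.128238 - (-0.100000))/(0.527288 - (-2.061000))
       = -0.918765
Iteration 3:
  f(-1.128238) = 0.527288
  f(-0.918765) = -0.317806
  x_4 = -0.918765 - (-0.317806)×(-0.918765 - (-1.128238))/(-0.317806 - 0.527288)
       = -0.997539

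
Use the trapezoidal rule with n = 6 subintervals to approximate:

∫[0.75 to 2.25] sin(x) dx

f(x) = sin(x)
a = 0.75, b = 2.25, n = 6
h = (b - a)/n = 0.250000

Trapezoidal rule: (h/2)[f(x₀) + 2f(x₁) + 2f(x₂) + ... + f(xₙ)]

x_0 = 0.7500, f(x_0) = 0.681639, coefficient = 1
x_1 = 1.0000, f(x_1) = 0.841471, coefficient = 2
x_2 = 1.2500, f(x_2) = 0.948985, coefficient = 2
x_3 = 1.5000, f(x_3) = 0.997495, coefficient = 2
x_4 = 1.7500, f(x_4) = 0.983986, coefficient = 2
x_5 = 2.0000, f(x_5) = 0.909297, coefficient = 2
x_6 = 2.2500, f(x_6) = 0.778073, coefficient = 1

I ≈ (0.250000/2) × 10.822180 = 1.352772
Exact value: 1.359862
Error: 0.007090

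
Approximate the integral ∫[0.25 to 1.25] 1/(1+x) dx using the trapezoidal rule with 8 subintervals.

f(x) = 1/(1+x)
a = 0.25, b = 1.25, n = 8
h = (b - a)/n = 0.125000

Trapezoidal rule: (h/2)[f(x₀) + 2f(x₁) + 2f(x₂) + ... + f(xₙ)]

x_0 = 0.2500, f(x_0) = 0.800000, coefficient = 1
x_1 = 0.3750, f(x_1) = 0.727273, coefficient = 2
x_2 = 0.5000, f(x_2) = 0.666667, coefficient = 2
x_3 = 0.6250, f(x_3) = 0.615385, coefficient = 2
x_4 = 0.7500, f(x_4) = 0.571429, coefficient = 2
x_5 = 0.8750, f(x_5) = 0.533333, coefficient = 2
x_6 = 1.0000, f(x_6) = 0.500000, coefficient = 2
x_7 = 1.1250, f(x_7) = 0.470588, coefficient = 2
x_8 = 1.2500, f(x_8) = 0.444444, coefficient = 1

I ≈ (0.125000/2) × 9.413793 = 0.588362
Exact value: 0.587787
Error: 0.000575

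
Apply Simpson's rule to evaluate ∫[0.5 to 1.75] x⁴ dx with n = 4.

f(x) = x⁴
a = 0.5, b = 1.75, n = 4
h = (b - a)/n = 0.312500

Simpson's rule: (h/3)[f(x₀) + 4f(x₁) + 2f(x₂) + ... + f(xₙ)]

x_0 = 0.5000, f(x_0) = 0.062500, coefficient = 1
x_1 = 0.8125, f(x_1) = 0.435806, coefficient = 4
x_2 = 1.1250, f(x_2) = 1.601807, coefficient = 2
x_3 = 1.4375, f(x_3) = 4.270035, coefficient = 4
x_4 = 1.7500, f(x_4) = 9.378906, coefficient = 1

I ≈ (0.312500/3) × 31.468384 = 3.277957
Exact value: 3.276367
Error: 0.001589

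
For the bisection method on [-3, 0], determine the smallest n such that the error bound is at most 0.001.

We need (b-a)/2^n ≤ 0.001
(0 - (-3))/2^n ≤ 0.001
3/2^n ≤ 0.001
2^n ≥ 3000
n ≥ log₂(3000) = 11.55
n ≥ 12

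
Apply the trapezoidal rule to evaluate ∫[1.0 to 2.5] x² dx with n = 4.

f(x) = x²
a = 1.0, b = 2.5, n = 4
h = (b - a)/n = 0.375000

Trapezoidal rule: (h/2)[f(x₀) + 2f(x₁) + 2f(x₂) + ... + f(xₙ)]

x_0 = 1.0000, f(x_0) = 1.000000, coefficient = 1
x_1 = 1.3750, f(x_1) = 1.890625, coefficient = 2
x_2 = 1.7500, f(x_2) = 3.062500, coefficient = 2
x_3 = 2.1250, f(x_3) = 4.515625, coefficient = 2
x_4 = 2.5000, f(x_4) = 6.250000, coefficient = 1

I ≈ (0.375000/2) × 26.187500 = 4.910156
Exact value: 4.875000
Error: 0.035156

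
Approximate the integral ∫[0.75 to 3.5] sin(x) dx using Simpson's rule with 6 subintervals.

f(x) = sin(x)
a = 0.75, b = 3.5, n = 6
h = (b - a)/n = 0.458333

Simpson's rule: (h/3)[f(x₀) + 4f(x₁) + 2f(x₂) + ... + f(xₙ)]

x_0 = 0.7500, f(x_0) = 0.681639, coefficient = 1
x_1 = 1.2083, f(x_1) = 0.935026, coefficient = 4
x_2 = 1.6667, f(x_2) = 0.995408, coefficient = 2
x_3 = 2.1250, f(x_3) = 0.850320, coefficient = 4
x_4 = 2.5833, f(x_4) = 0.529711, coefficient = 2
x_5 = 3.0417, f(x_5) = 0.099760, coefficient = 4
x_6 = 3.5000, f(x_6) = -0.350783, coefficient = 1

I ≈ (0.458333/3) × 10.921516 = 1.668565
Exact value: 1.668146
Error: 0.000419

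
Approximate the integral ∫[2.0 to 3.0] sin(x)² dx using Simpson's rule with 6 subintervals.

f(x) = sin(x)²
a = 2.0, b = 3.0, n = 6
h = (b - a)/n = 0.166667

Simpson's rule: (h/3)[f(x₀) + 4f(x₁) + 2f(x₂) + ... + f(xₙ)]

x_0 = 2.0000, f(x_0) = 0.826822, coefficient = 1
x_1 = 2.1667, f(x_1) = 0.685022, coefficient = 4
x_2 = 2.3333, f(x_2) = 0.522853, coefficient = 2
x_3 = 2.5000, f(x_3) = 0.358169, coefficient = 4
x_4 = 2.6667, f(x_4) = 0.209098, coefficient = 2
x_5 = 2.8333, f(x_5) = 0.092052, coefficient = 4
x_6 = 3.0000, f(x_6) = 0.019915, coefficient = 1

I ≈ (0.166667/3) × 6.851609 = 0.380645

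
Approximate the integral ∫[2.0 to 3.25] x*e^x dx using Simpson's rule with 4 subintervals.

f(x) = x*e^x
a = 2.0, b = 3.25, n = 4
h = (b - a)/n = 0.312500

Simpson's rule: (h/3)[f(x₀) + 4f(x₁) + 2f(x₂) + ... + f(xₙ)]

x_0 = 2.0000, f(x_0) = 14.778112, coefficient = 1
x_1 = 2.3125, f(x_1) = 23.355423, coefficient = 4
x_2 = 2.6250, f(x_2) = 36.237007, coefficient = 2
x_3 = 2.9375, f(x_3) = 55.426559, coefficient = 4
x_4 = 3.2500, f(x_4) = 83.818605, coefficient = 1

I ≈ (0.312500/3) × 486.198657 = 50.645693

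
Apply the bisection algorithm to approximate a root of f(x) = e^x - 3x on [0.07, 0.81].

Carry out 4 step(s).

f(x) = e^x - 3x
Initial interval: [0.07, 0.81]

Iteration 1:
  c_1 = (0.070000 + 0.810000)/2 = 0.440000
  f(c_1) = f(0.440000) = 0.232707
  f(a) × f(c) ≥ 0, new interval: [0.440000, 0.810000]
Iteration 2:
  c_2 = (0.440000 + 0.810000)/2 = 0.625000
  f(c_2) = f(0.625000) = -0.006754
  f(a) × f(c) < 0, new interval: [0.440000, 0.625000]
Iteration 3:
  c_3 = (0.440000 + 0.625000)/2 = 0.532500
  f(c_3) = f(0.532500) = 0.105685
  f(a) × f(c) ≥ 0, new interval: [0.532500, 0.625000]
Iteration 4:
  c_4 = (0.532500 + 0.625000)/2 = 0.578750
  f(c_4) = f(0.578750) = 0.047557
  f(a) × f(c) ≥ 0, new interval: [0.578750, 0.625000]

After 4 iteration(s), the approximation is c_4 = 0.578750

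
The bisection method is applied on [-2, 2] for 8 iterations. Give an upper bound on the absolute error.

Bisection error bound: |error| ≤ (b-a)/2^n
|error| ≤ (2 - (-2))/2^8 = 4/2^8
|error| ≤ 0.0156250000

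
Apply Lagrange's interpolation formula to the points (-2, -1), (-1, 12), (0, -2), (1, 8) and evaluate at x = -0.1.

Lagrange interpolation formula:
P(x) = Σ yᵢ × Lᵢ(x)
where Lᵢ(x) = Π_{j≠i} (x - xⱼ)/(xᵢ - xⱼ)

L_0(-0.1) = (-0.1 - (-1))/(-2 - (-1)) × (-0.1 - 0)/(-2 - 0) × (-0.1 - 1)/(-2 - 1) = -0.016500
L_1(-0.1) = (-0.1 - (-2))/(-1 - (-2)) × (-0.1 - 0)/(-1 - 0) × (-0.1 - 1)/(-1 - 1) = 0.104500
L_2(-0.1) = (-0.1 - (-2))/(0 - (-2)) × (-0.1 - (-1))/(0 - (-1)) × (-0.1 - 1)/(0 - 1) = 0.940500
L_3(-0.1) = (-0.1 - (-2))/(1 - (-2)) × (-0.1 - (-1))/(1 - (-1)) × (-0.1 - 0)/(1 - 0) = -0.028500

P(-0.1) = (-1)×L_0(-0.1) + 12×L_1(-0.1) + (-2)×L_2(-0.1) + 8×L_3(-0.1)
P(-0.1) = -0.838500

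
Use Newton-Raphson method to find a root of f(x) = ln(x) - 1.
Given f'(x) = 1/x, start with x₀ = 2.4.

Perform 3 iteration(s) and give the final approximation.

f(x) = ln(x) - 1
f'(x) = 1/x
x₀ = 2.4

Newton-Raphson formula: x_{n+1} = x_n - f(x_n)/f'(x_n)

Iteration 1:
  f(2.400000) = -0.124531
  f'(2.400000) = 0.416667
  x_1 = 2.400000 - (-0.124531)/0.416667 = 2.698875
Iteration 2:
  f(2.698875) = -0.007165
  f'(2.698875) = 0.370525
  x_2 = 2.698875 - (-0.007165)/0.370525 = 2.718212
Iteration 3:
  f(2.718212) = -0.000026
  f'(2.718212) = 0.367889
  x_3 = 2.718212 - (-0.000026)/0.367889 = 2.718282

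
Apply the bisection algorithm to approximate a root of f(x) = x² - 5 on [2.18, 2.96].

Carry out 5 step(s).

f(x) = x² - 5
Initial interval: [2.18, 2.96]

Iteration 1:
  c_1 = (2.180000 + 2.960000)/2 = 2.570000
  f(c_1) = f(2.570000) = 1.604900
  f(a) × f(c) < 0, new interval: [2.180000, 2.570000]
Iteration 2:
  c_2 = (2.180000 + 2.570000)/2 = 2.375000
  f(c_2) = f(2.375000) = 0.640625
  f(a) × f(c) < 0, new interval: [2.180000, 2.375000]
Iteration 3:
  c_3 = (2.180000 + 2.375000)/2 = 2.277500
  f(c_3) = f(2.277500) = 0.187006
  f(a) × f(c) < 0, new interval: [2.180000, 2.277500]
Iteration 4:
  c_4 = (2.180000 + 2.277500)/2 = 2.228750
  f(c_4) = f(2.228750) = -0.032673
  f(a) × f(c) ≥ 0, new interval: [2.228750, 2.277500]
Iteration 5:
  c_5 = (2.228750 + 2.277500)/2 = 2.253125
  f(c_5) = f(2.253125) = 0.076572
  f(a) × f(c) < 0, new interval: [2.228750, 2.253125]

After 5 iteration(s), the approximation is c_5 = 2.253125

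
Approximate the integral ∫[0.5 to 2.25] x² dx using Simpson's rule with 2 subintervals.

f(x) = x²
a = 0.5, b = 2.25, n = 2
h = (b - a)/n = 0.875000

Simpson's rule: (h/3)[f(x₀) + 4f(x₁) + 2f(x₂) + ... + f(xₙ)]

x_0 = 0.5000, f(x_0) = 0.250000, coefficient = 1
x_1 = 1.3750, f(x_1) = 1.890625, coefficient = 4
x_2 = 2.2500, f(x_2) = 5.062500, coefficient = 1

I ≈ (0.875000/3) × 12.875000 = 3.755208
Exact value: 3.755208
Error: 0.000000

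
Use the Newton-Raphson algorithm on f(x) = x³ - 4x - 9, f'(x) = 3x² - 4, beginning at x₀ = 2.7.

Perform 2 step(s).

f(x) = x³ - 4x - 9
f'(x) = 3x² - 4
x₀ = 2.7

Newton-Raphson formula: x_{n+1} = x_n - f(x_n)/f'(x_n)

Iteration 1:
  f(2.700000) = -0.117000
  f'(2.700000) = 17.870000
  x_1 = 2.700000 - (-0.117000)/17.870000 = 2.706547
Iteration 2:
  f(2.706547) = 0.000348
  f'(2.706547) = 17.976195
  x_2 = 2.706547 - 0.000348/17.976195 = 2.706528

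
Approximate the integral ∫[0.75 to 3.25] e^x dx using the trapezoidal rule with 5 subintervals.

f(x) = e^x
a = 0.75, b = 3.25, n = 5
h = (b - a)/n = 0.500000

Trapezoidal rule: (h/2)[f(x₀) + 2f(x₁) + 2f(x₂) + ... + f(xₙ)]

x_0 = 0.7500, f(x_0) = 2.117000, coefficient = 1
x_1 = 1.2500, f(x_1) = 3.490343, coefficient = 2
x_2 = 1.7500, f(x_2) = 5.754603, coefficient = 2
x_3 = 2.2500, f(x_3) = 9.487736, coefficient = 2
x_4 = 2.7500, f(x_4) = 15.642632, coefficient = 2
x_5 = 3.2500, f(x_5) = 25.790340, coefficient = 1

I ≈ (0.500000/2) × 96.657967 = 24.164492
Exact value: 23.673340
Error: 0.491152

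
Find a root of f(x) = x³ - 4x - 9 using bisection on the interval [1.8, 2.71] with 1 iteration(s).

f(x) = x³ - 4x - 9
Initial interval: [1.8, 2.71]

Iteration 1:
  c_1 = (1.800000 + 2.710000)/2 = 2.255000
  f(c_1) = f(2.255000) = -6.553269
  f(a) × f(c) ≥ 0, new interval: [2.255000, 2.710000]

After 1 iteration(s), the approximation is c_1 = 2.255000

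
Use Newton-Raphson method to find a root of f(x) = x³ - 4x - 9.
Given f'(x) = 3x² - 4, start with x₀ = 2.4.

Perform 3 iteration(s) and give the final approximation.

f(x) = x³ - 4x - 9
f'(x) = 3x² - 4
x₀ = 2.4

Newton-Raphson formula: x_{n+1} = x_n - f(x_n)/f'(x_n)

Iteration 1:
  f(2.400000) = -4.776000
  f'(2.400000) = 13.280000
  x_1 = 2.400000 - (-4.776000)/13.280000 = 2.759639
Iteration 2:
  f(2.759639) = 0.977763
  f'(2.759639) = 18.846815
  x_2 = 2.759639 - 0.977763/18.846815 = 2.707759
Iteration 3:
  f(2.707759) = 0.022143
  f'(2.707759) = 17.995878
  x_3 = 2.707759 - 0.022143/17.995878 = 2.706529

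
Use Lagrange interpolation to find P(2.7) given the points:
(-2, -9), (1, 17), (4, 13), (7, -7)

Lagrange interpolation formula:
P(x) = Σ yᵢ × Lᵢ(x)
where Lᵢ(x) = Π_{j≠i} (x - xⱼ)/(xᵢ - xⱼ)

L_0(2.7) = (2.7 - 1)/(-2 - 1) × (2.7 - 4)/(-2 - 4) × (2.7 - 7)/(-2 - 7) = -0.058660
L_1(2.7) = (2.7 - (-2))/(1 - (-2)) × (2.7 - 4)/(1 - 4) × (2.7 - 7)/(1 - 7) = 0.486537
L_2(2.7) = (2.7 - (-2))/(4 - (-2)) × (2.7 - 1)/(4 - 1) × (2.7 - 7)/(4 - 7) = 0.636241
L_3(2.7) = (2.7 - (-2))/(7 - (-2)) × (2.7 - 1)/(7 - 1) × (2.7 - 4)/(7 - 4) = -0.064117

P(2.7) = (-9)×L_0(2.7) + 17×L_1(2.7) + 13×L_2(2.7) + (-7)×L_3(2.7)
P(2.7) = 17.519025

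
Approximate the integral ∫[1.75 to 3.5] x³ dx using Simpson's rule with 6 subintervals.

f(x) = x³
a = 1.75, b = 3.5, n = 6
h = (b - a)/n = 0.291667

Simpson's rule: (h/3)[f(x₀) + 4f(x₁) + 2f(x₂) + ... + f(xₙ)]

x_0 = 1.7500, f(x_0) = 5.359375, coefficient = 1
x_1 = 2.0417, f(x_1) = 8.510489, coefficient = 4
x_2 = 2.3333, f(x_2) = 12.703704, coefficient = 2
x_3 = 2.6250, f(x_3) = 18.087891, coefficient = 4
x_4 = 2.9167, f(x_4) = 24.811921, coefficient = 2
x_5 = 3.2083, f(x_5) = 33.024667, coefficient = 4
x_6 = 3.5000, f(x_6) = 42.875000, coefficient = 1

I ≈ (0.291667/3) × 361.757812 = 35.170898
Exact value: 35.170898
Error: 0.000000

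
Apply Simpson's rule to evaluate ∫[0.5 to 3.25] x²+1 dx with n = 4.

f(x) = x²+1
a = 0.5, b = 3.25, n = 4
h = (b - a)/n = 0.687500

Simpson's rule: (h/3)[f(x₀) + 4f(x₁) + 2f(x₂) + ... + f(xₙ)]

x_0 = 0.5000, f(x_0) = 1.250000, coefficient = 1
x_1 = 1.1875, f(x_1) = 2.410156, coefficient = 4
x_2 = 1.8750, f(x_2) = 4.515625, coefficient = 2
x_3 = 2.5625, f(x_3) = 7.566406, coefficient = 4
x_4 = 3.2500, f(x_4) = 11.562500, coefficient = 1

I ≈ (0.687500/3) × 61.750000 = 14.151042
Exact value: 14.151042
Error: 0.000000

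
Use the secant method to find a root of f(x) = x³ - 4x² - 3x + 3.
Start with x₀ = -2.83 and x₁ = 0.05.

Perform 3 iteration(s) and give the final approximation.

f(x) = x³ - 4x² - 3x + 3
x₀ = -2.83, x₁ = 0.05

Secant formula: x_{n+1} = x_n - f(x_n)(x_n - x_{n-1})/(f(x_n) - f(x_{n-1}))

Iteration 1:
  f(-2.830000) = -43.210787
  f(0.050000) = 2.840125
  x_2 = 0.050000 - 2.840125×(0.050000 - (-2.830000))/(2.840125 - (-43.210787))
       = -0.127620
Iteration 2:
  f(0.050000) = 2.840125
  f(-0.127620) = 3.315634
  x_3 = -0.127620 - 3.315634×(-0.127620 - 0.050000)/(3.315634 - 2.840125)
       = 1.110890
Iteration 3:
  f(-0.127620) = 3.315634
  f(1.110890) = -3.898056
  x_4 = 1.110890 - (-3.898056)×(1.110890 - (-0.127620))/(-3.898056 - 3.315634)
       = 0.441638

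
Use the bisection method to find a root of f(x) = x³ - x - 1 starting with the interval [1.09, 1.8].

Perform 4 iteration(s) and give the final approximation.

f(x) = x³ - x - 1
Initial interval: [1.09, 1.8]

Iteration 1:
  c_1 = (1.090000 + 1.800000)/2 = 1.445000
  f(c_1) = f(1.445000) = 0.572196
  f(a) × f(c) < 0, new interval: [1.090000, 1.445000]
Iteration 2:
  c_2 = (1.090000 + 1.445000)/2 = 1.267500
  f(c_2) = f(1.267500) = -0.231190
  f(a) × f(c) ≥ 0, new interval: [1.267500, 1.445000]
Iteration 3:
  c_3 = (1.267500 + 1.445000)/2 = 1.356250
  f(c_3) = f(1.356250) = 0.138455
  f(a) × f(c) < 0, new interval: [1.267500, 1.356250]
Iteration 4:
  c_4 = (1.267500 + 1.356250)/2 = 1.311875
  f(c_4) = f(1.311875) = -0.054117
  f(a) × f(c) ≥ 0, new interval: [1.311875, 1.356250]

After 4 iteration(s), the approximation is c_4 = 1.311875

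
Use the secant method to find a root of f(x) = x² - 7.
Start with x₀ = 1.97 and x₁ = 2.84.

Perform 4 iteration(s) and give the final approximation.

f(x) = x² - 7
x₀ = 1.97, x₁ = 2.84

Secant formula: x_{n+1} = x_n - f(x_n)(x_n - x_{n-1})/(f(x_n) - f(x_{n-1}))

Iteration 1:
  f(1.970000) = -3.119100
  f(2.840000) = 1.065600
  x_2 = 2.840000 - 1.065600×(2.840000 - 1.970000)/(1.065600 - (-3.119100))
       = 2.618462
Iteration 2:
  f(2.840000) = 1.065600
  f(2.618462) = -0.143659
  x_3 = 2.618462 - (-0.143659)×(2.618462 - 2.840000)/(-0.143659 - 1.065600)
       = 2.644780
Iteration 3:
  f(2.618462) = -0.143659
  f(2.644780) = -0.005138
  x_4 = 2.644780 - (-0.005138)×(2.644780 - 2.618462)/(-0.005138 - (-0.143659))
       = 2.645756
Iteration 4:
  f(2.644780) = -0.005138
  f(2.645756) = 0.000027
  x_5 = 2.645756 - 0.000027×(2.645756 - 2.644780)/(0.000027 - (-0.005138))
       = 2.645751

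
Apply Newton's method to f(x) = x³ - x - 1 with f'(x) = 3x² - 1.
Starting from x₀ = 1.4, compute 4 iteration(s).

f(x) = x³ - x - 1
f'(x) = 3x² - 1
x₀ = 1.4

Newton-Raphson formula: x_{n+1} = x_n - f(x_n)/f'(x_n)

Iteration 1:
  f(1.400000) = 0.344000
  f'(1.400000) = 4.880000
  x_1 = 1.400000 - 0.344000/4.880000 = 1.329508
Iteration 2:
  f(1.329508) = 0.020520
  f'(1.329508) = 4.302776
  x_2 = 1.329508 - 0.020520/4.302776 = 1.324739
Iteration 3:
  f(1.324739) = 0.000091
  f'(1.324739) = 4.264802
  x_3 = 1.324739 - 0.000091/4.264802 = 1.324718
Iteration 4:
  f(1.324718) = 0.000000
  f'(1.324718) = 4.264633
  x_4 = 1.324718 - 0.000000/4.264633 = 1.324718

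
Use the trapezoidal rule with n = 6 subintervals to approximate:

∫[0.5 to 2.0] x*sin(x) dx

f(x) = x*sin(x)
a = 0.5, b = 2.0, n = 6
h = (b - a)/n = 0.250000

Trapezoidal rule: (h/2)[f(x₀) + 2f(x₁) + 2f(x₂) + ... + f(xₙ)]

x_0 = 0.5000, f(x_0) = 0.239713, coefficient = 1
x_1 = 0.7500, f(x_1) = 0.511229, coefficient = 2
x_2 = 1.0000, f(x_2) = 0.841471, coefficient = 2
x_3 = 1.2500, f(x_3) = 1.186231, coefficient = 2
x_4 = 1.5000, f(x_4) = 1.496242, coefficient = 2
x_5 = 1.7500, f(x_5) = 1.721975, coefficient = 2
x_6 = 2.0000, f(x_6) = 1.818595, coefficient = 1

I ≈ (0.250000/2) × 13.572605 = 1.696576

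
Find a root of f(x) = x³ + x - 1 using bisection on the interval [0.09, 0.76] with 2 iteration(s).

f(x) = x³ + x - 1
Initial interval: [0.09, 0.76]

Iteration 1:
  c_1 = (0.090000 + 0.760000)/2 = 0.425000
  f(c_1) = f(0.425000) = -0.498234
  f(a) × f(c) ≥ 0, new interval: [0.425000, 0.760000]
Iteration 2:
  c_2 = (0.425000 + 0.760000)/2 = 0.592500
  f(c_2) = f(0.592500) = -0.199499
  f(a) × f(c) ≥ 0, new interval: [0.592500, 0.760000]

After 2 iteration(s), the approximation is c_2 = 0.592500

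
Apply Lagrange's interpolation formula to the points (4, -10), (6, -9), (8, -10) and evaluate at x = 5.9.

Lagrange interpolation formula:
P(x) = Σ yᵢ × Lᵢ(x)
where Lᵢ(x) = Π_{j≠i} (x - xⱼ)/(xᵢ - xⱼ)

L_0(5.9) = (5.9 - 6)/(4 - 6) × (5.9 - 8)/(4 - 8) = 0.026250
L_1(5.9) = (5.9 - 4)/(6 - 4) × (5.9 - 8)/(6 - 8) = 0.997500
L_2(5.9) = (5.9 - 4)/(8 - 4) × (5.9 - 6)/(8 - 6) = -0.023750

P(5.9) = (-10)×L_0(5.9) + (-9)×L_1(5.9) + (-10)×L_2(5.9)
P(5.9) = -9.002500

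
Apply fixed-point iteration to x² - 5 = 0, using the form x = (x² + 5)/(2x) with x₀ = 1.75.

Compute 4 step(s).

Equation: x² - 5 = 0
Fixed-point form: x = (x² + 5)/(2x)
x₀ = 1.75

x_1 = g(1.750000) = 2.303571
x_2 = g(2.303571) = 2.237057
x_3 = g(2.237057) = 2.236068
x_4 = g(2.236068) = 2.236068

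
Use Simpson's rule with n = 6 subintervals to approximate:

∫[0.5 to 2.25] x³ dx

f(x) = x³
a = 0.5, b = 2.25, n = 6
h = (b - a)/n = 0.291667

Simpson's rule: (h/3)[f(x₀) + 4f(x₁) + 2f(x₂) + ... + f(xₙ)]

x_0 = 0.5000, f(x_0) = 0.125000, coefficient = 1
x_1 = 0.7917, f(x_1) = 0.496166, coefficient = 4
x_2 = 1.0833, f(x_2) = 1.271412, coefficient = 2
x_3 = 1.3750, f(x_3) = 2.599609, coefficient = 4
x_4 = 1.6667, f(x_4) = 4.629630, coefficient = 2
x_5 = 1.9583, f(x_5) = 7.510344, coefficient = 4
x_6 = 2.2500, f(x_6) = 11.390625, coefficient = 1

I ≈ (0.291667/3) × 65.742188 = 6.391602
Exact value: 6.391602
Error: 0.000000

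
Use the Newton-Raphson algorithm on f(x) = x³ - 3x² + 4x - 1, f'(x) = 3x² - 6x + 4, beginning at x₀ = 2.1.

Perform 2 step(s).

f(x) = x³ - 3x² + 4x - 1
f'(x) = 3x² - 6x + 4
x₀ = 2.1

Newton-Raphson formula: x_{n+1} = x_n - f(x_n)/f'(x_n)

Iteration 1:
  f(2.100000) = 3.431000
  f'(2.100000) = 4.630000
  x_1 = 2.100000 - 3.431000/4.630000 = 1.358963
Iteration 2:
  f(1.358963) = 1.405217
  f'(1.358963) = 1.386564
  x_2 = 1.358963 - 1.405217/1.386564 = 0.345510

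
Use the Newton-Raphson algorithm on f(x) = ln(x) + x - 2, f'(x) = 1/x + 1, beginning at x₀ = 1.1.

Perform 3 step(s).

f(x) = ln(x) + x - 2
f'(x) = 1/x + 1
x₀ = 1.1

Newton-Raphson formula: x_{n+1} = x_n - f(x_n)/f'(x_n)

Iteration 1:
  f(1.100000) = -0.804690
  f'(1.100000) = 1.909091
  x_1 = 1.100000 - (-0.804690)/1.909091 = 1.521504
Iteration 2:
  f(1.521504) = -0.058796
  f'(1.521504) = 1.657244
  x_2 = 1.521504 - (-0.058796)/1.657244 = 1.556983
Iteration 3:
  f(1.556983) = -0.000268
  f'(1.556983) = 1.642268
  x_3 = 1.556983 - (-0.000268)/1.642268 = 1.557146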